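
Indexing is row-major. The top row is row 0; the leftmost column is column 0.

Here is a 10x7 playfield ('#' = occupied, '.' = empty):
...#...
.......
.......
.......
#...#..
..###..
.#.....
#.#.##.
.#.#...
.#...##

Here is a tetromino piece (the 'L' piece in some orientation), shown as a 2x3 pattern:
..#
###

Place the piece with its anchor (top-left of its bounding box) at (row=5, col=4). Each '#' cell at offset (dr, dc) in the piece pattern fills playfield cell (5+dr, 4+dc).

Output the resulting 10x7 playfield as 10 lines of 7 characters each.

Answer: ...#...
.......
.......
.......
#...#..
..###.#
.#..###
#.#.##.
.#.#...
.#...##

Derivation:
Fill (5+0,4+2) = (5,6)
Fill (5+1,4+0) = (6,4)
Fill (5+1,4+1) = (6,5)
Fill (5+1,4+2) = (6,6)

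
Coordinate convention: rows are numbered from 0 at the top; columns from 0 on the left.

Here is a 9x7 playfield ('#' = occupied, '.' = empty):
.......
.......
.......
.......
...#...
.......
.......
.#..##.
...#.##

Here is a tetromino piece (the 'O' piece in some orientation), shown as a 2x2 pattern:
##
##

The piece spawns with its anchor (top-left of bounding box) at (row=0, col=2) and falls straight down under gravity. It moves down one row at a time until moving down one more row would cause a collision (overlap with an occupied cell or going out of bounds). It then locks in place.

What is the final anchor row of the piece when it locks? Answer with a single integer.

Answer: 2

Derivation:
Spawn at (row=0, col=2). Try each row:
  row 0: fits
  row 1: fits
  row 2: fits
  row 3: blocked -> lock at row 2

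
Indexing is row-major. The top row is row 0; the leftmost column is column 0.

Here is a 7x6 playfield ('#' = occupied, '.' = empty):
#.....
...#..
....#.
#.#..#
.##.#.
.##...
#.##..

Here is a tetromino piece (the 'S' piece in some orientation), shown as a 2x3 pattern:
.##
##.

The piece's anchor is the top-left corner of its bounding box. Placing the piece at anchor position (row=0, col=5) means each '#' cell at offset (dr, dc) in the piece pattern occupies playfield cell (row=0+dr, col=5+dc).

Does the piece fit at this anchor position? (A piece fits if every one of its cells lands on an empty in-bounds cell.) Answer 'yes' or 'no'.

Check each piece cell at anchor (0, 5):
  offset (0,1) -> (0,6): out of bounds -> FAIL
  offset (0,2) -> (0,7): out of bounds -> FAIL
  offset (1,0) -> (1,5): empty -> OK
  offset (1,1) -> (1,6): out of bounds -> FAIL
All cells valid: no

Answer: no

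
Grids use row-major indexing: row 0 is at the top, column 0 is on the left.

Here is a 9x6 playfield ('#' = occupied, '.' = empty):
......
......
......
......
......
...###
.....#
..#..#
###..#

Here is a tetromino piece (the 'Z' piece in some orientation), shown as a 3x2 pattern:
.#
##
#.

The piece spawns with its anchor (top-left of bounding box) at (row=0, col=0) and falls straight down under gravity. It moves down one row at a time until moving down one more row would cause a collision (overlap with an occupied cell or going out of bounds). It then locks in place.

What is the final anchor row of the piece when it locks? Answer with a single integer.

Answer: 5

Derivation:
Spawn at (row=0, col=0). Try each row:
  row 0: fits
  row 1: fits
  row 2: fits
  row 3: fits
  row 4: fits
  row 5: fits
  row 6: blocked -> lock at row 5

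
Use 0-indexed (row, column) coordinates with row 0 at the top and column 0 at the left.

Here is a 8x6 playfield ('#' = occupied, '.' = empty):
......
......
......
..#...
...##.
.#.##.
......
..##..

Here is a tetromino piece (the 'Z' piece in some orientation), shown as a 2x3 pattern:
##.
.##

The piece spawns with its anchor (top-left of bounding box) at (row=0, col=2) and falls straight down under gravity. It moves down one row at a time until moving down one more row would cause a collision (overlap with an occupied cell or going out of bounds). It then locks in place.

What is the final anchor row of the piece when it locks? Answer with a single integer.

Answer: 2

Derivation:
Spawn at (row=0, col=2). Try each row:
  row 0: fits
  row 1: fits
  row 2: fits
  row 3: blocked -> lock at row 2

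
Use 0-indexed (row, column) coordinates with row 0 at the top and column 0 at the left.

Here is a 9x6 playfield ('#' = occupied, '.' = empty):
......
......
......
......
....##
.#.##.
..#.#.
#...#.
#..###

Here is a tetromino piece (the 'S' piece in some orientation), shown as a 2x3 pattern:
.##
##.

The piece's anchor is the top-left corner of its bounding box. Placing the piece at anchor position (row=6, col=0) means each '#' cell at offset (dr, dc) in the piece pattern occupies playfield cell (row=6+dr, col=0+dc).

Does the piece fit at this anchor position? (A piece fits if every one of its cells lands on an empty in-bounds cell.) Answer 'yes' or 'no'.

Answer: no

Derivation:
Check each piece cell at anchor (6, 0):
  offset (0,1) -> (6,1): empty -> OK
  offset (0,2) -> (6,2): occupied ('#') -> FAIL
  offset (1,0) -> (7,0): occupied ('#') -> FAIL
  offset (1,1) -> (7,1): empty -> OK
All cells valid: no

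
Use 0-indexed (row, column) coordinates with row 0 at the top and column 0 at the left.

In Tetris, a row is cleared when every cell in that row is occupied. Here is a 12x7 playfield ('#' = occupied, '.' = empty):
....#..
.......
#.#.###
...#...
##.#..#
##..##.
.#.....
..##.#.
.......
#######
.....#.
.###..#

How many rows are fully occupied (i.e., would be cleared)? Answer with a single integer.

Check each row:
  row 0: 6 empty cells -> not full
  row 1: 7 empty cells -> not full
  row 2: 2 empty cells -> not full
  row 3: 6 empty cells -> not full
  row 4: 3 empty cells -> not full
  row 5: 3 empty cells -> not full
  row 6: 6 empty cells -> not full
  row 7: 4 empty cells -> not full
  row 8: 7 empty cells -> not full
  row 9: 0 empty cells -> FULL (clear)
  row 10: 6 empty cells -> not full
  row 11: 3 empty cells -> not full
Total rows cleared: 1

Answer: 1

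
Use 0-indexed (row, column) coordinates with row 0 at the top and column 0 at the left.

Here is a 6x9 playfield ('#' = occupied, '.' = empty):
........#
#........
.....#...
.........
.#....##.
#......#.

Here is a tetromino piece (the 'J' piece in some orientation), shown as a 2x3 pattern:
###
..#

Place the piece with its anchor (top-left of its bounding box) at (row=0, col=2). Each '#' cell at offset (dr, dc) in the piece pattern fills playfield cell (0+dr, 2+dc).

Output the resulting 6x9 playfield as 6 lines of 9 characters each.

Answer: ..###...#
#...#....
.....#...
.........
.#....##.
#......#.

Derivation:
Fill (0+0,2+0) = (0,2)
Fill (0+0,2+1) = (0,3)
Fill (0+0,2+2) = (0,4)
Fill (0+1,2+2) = (1,4)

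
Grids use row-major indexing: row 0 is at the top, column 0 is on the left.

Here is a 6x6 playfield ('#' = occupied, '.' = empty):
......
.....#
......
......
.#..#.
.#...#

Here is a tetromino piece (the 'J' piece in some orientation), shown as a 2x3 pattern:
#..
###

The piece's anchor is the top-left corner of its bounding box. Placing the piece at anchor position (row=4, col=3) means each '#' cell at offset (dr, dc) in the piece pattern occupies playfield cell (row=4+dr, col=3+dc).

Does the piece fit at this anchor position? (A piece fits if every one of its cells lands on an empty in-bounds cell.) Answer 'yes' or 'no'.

Check each piece cell at anchor (4, 3):
  offset (0,0) -> (4,3): empty -> OK
  offset (1,0) -> (5,3): empty -> OK
  offset (1,1) -> (5,4): empty -> OK
  offset (1,2) -> (5,5): occupied ('#') -> FAIL
All cells valid: no

Answer: no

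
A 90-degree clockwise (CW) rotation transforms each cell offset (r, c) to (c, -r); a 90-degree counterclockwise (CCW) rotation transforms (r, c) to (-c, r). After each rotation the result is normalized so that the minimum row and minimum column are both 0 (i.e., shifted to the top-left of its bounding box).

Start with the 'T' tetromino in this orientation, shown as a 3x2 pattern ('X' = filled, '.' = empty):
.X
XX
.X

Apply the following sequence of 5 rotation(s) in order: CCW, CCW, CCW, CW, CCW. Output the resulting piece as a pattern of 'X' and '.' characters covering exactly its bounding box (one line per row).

Answer: .X.
XXX

Derivation:
Start:
.X
XX
.X
After rotation 1 (CCW):
XXX
.X.
After rotation 2 (CCW):
X.
XX
X.
After rotation 3 (CCW):
.X.
XXX
After rotation 4 (CW):
X.
XX
X.
After rotation 5 (CCW):
.X.
XXX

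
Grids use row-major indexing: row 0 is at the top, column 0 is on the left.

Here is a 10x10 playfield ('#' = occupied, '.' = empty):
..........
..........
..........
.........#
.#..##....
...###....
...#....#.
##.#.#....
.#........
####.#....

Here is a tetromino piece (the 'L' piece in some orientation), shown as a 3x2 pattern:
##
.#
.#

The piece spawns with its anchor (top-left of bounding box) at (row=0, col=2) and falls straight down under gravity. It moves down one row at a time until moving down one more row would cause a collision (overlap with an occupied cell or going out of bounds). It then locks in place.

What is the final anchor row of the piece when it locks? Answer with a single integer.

Spawn at (row=0, col=2). Try each row:
  row 0: fits
  row 1: fits
  row 2: fits
  row 3: blocked -> lock at row 2

Answer: 2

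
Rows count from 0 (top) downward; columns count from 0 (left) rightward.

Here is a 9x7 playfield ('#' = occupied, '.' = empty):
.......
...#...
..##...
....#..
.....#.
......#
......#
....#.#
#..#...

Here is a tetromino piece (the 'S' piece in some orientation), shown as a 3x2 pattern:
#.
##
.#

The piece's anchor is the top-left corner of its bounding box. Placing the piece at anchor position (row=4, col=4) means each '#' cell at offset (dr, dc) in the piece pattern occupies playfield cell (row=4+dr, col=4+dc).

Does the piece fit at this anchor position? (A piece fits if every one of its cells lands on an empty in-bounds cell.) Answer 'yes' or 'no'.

Check each piece cell at anchor (4, 4):
  offset (0,0) -> (4,4): empty -> OK
  offset (1,0) -> (5,4): empty -> OK
  offset (1,1) -> (5,5): empty -> OK
  offset (2,1) -> (6,5): empty -> OK
All cells valid: yes

Answer: yes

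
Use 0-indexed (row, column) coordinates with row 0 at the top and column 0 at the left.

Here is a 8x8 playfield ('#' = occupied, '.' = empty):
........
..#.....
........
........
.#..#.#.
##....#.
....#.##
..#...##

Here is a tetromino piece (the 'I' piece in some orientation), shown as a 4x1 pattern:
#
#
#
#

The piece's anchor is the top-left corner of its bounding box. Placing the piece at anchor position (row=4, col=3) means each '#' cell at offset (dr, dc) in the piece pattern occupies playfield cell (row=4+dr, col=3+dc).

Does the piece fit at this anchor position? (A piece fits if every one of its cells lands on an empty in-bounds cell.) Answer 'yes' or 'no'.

Check each piece cell at anchor (4, 3):
  offset (0,0) -> (4,3): empty -> OK
  offset (1,0) -> (5,3): empty -> OK
  offset (2,0) -> (6,3): empty -> OK
  offset (3,0) -> (7,3): empty -> OK
All cells valid: yes

Answer: yes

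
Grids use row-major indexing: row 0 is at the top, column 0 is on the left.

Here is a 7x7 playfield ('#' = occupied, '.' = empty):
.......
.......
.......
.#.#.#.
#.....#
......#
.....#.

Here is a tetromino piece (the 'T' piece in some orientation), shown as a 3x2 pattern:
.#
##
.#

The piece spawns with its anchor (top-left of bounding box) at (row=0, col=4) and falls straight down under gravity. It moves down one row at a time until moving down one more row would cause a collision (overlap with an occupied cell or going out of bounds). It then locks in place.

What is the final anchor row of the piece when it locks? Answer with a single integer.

Answer: 0

Derivation:
Spawn at (row=0, col=4). Try each row:
  row 0: fits
  row 1: blocked -> lock at row 0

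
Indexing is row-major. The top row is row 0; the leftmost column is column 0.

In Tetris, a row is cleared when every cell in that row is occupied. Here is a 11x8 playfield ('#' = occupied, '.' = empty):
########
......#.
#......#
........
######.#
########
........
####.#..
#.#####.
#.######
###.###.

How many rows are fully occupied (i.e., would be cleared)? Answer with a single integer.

Answer: 2

Derivation:
Check each row:
  row 0: 0 empty cells -> FULL (clear)
  row 1: 7 empty cells -> not full
  row 2: 6 empty cells -> not full
  row 3: 8 empty cells -> not full
  row 4: 1 empty cell -> not full
  row 5: 0 empty cells -> FULL (clear)
  row 6: 8 empty cells -> not full
  row 7: 3 empty cells -> not full
  row 8: 2 empty cells -> not full
  row 9: 1 empty cell -> not full
  row 10: 2 empty cells -> not full
Total rows cleared: 2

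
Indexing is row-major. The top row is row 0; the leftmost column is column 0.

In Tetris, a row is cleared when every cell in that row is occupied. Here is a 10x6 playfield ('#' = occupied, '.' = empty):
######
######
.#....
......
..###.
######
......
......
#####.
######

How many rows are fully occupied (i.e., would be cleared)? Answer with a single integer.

Answer: 4

Derivation:
Check each row:
  row 0: 0 empty cells -> FULL (clear)
  row 1: 0 empty cells -> FULL (clear)
  row 2: 5 empty cells -> not full
  row 3: 6 empty cells -> not full
  row 4: 3 empty cells -> not full
  row 5: 0 empty cells -> FULL (clear)
  row 6: 6 empty cells -> not full
  row 7: 6 empty cells -> not full
  row 8: 1 empty cell -> not full
  row 9: 0 empty cells -> FULL (clear)
Total rows cleared: 4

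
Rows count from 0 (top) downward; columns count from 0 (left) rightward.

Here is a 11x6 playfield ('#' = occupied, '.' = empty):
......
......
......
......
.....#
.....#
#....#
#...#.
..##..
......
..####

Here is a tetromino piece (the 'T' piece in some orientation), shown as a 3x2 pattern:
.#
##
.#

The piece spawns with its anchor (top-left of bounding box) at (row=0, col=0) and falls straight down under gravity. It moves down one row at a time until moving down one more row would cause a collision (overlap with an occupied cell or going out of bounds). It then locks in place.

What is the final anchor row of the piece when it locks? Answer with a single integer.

Spawn at (row=0, col=0). Try each row:
  row 0: fits
  row 1: fits
  row 2: fits
  row 3: fits
  row 4: fits
  row 5: blocked -> lock at row 4

Answer: 4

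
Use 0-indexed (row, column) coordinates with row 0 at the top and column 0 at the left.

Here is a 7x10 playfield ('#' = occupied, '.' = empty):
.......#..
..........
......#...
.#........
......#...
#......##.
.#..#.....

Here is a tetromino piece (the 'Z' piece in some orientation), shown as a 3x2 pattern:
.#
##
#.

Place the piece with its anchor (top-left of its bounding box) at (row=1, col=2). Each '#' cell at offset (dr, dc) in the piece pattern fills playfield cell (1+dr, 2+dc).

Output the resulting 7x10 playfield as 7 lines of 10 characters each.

Answer: .......#..
...#......
..##..#...
.##.......
......#...
#......##.
.#..#.....

Derivation:
Fill (1+0,2+1) = (1,3)
Fill (1+1,2+0) = (2,2)
Fill (1+1,2+1) = (2,3)
Fill (1+2,2+0) = (3,2)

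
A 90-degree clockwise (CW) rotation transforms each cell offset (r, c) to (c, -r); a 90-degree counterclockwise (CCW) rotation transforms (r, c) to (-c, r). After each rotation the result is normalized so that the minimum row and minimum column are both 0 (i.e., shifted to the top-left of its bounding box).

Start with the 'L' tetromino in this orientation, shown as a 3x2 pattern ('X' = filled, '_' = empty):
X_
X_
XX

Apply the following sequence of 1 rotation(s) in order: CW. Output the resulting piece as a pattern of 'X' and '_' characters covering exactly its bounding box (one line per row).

Start:
X_
X_
XX
After rotation 1 (CW):
XXX
X__

Answer: XXX
X__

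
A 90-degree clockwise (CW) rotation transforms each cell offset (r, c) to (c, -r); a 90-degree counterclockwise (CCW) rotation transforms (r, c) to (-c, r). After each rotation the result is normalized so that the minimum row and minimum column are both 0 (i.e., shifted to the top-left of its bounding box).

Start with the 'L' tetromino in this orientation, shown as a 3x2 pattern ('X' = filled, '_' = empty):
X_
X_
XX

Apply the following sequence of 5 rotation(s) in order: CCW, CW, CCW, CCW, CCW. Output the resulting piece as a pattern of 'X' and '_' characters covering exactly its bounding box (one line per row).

Start:
X_
X_
XX
After rotation 1 (CCW):
__X
XXX
After rotation 2 (CW):
X_
X_
XX
After rotation 3 (CCW):
__X
XXX
After rotation 4 (CCW):
XX
_X
_X
After rotation 5 (CCW):
XXX
X__

Answer: XXX
X__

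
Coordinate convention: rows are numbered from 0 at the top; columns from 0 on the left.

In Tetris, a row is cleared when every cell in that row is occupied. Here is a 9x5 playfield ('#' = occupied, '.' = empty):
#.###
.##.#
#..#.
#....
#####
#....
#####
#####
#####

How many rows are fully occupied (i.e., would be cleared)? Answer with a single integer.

Answer: 4

Derivation:
Check each row:
  row 0: 1 empty cell -> not full
  row 1: 2 empty cells -> not full
  row 2: 3 empty cells -> not full
  row 3: 4 empty cells -> not full
  row 4: 0 empty cells -> FULL (clear)
  row 5: 4 empty cells -> not full
  row 6: 0 empty cells -> FULL (clear)
  row 7: 0 empty cells -> FULL (clear)
  row 8: 0 empty cells -> FULL (clear)
Total rows cleared: 4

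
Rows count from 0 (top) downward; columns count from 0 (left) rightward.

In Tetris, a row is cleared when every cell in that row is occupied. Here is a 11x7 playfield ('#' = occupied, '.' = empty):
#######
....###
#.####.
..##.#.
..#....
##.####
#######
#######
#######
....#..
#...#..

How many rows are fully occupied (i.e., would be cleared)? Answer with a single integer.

Check each row:
  row 0: 0 empty cells -> FULL (clear)
  row 1: 4 empty cells -> not full
  row 2: 2 empty cells -> not full
  row 3: 4 empty cells -> not full
  row 4: 6 empty cells -> not full
  row 5: 1 empty cell -> not full
  row 6: 0 empty cells -> FULL (clear)
  row 7: 0 empty cells -> FULL (clear)
  row 8: 0 empty cells -> FULL (clear)
  row 9: 6 empty cells -> not full
  row 10: 5 empty cells -> not full
Total rows cleared: 4

Answer: 4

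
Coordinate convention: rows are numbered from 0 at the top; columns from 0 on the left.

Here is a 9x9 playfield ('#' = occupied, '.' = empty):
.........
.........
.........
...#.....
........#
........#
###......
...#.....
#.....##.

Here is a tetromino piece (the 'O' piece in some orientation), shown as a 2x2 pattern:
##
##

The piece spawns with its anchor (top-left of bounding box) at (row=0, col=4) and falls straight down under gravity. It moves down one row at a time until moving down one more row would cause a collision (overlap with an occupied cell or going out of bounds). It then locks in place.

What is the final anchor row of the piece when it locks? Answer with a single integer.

Answer: 7

Derivation:
Spawn at (row=0, col=4). Try each row:
  row 0: fits
  row 1: fits
  row 2: fits
  row 3: fits
  row 4: fits
  row 5: fits
  row 6: fits
  row 7: fits
  row 8: blocked -> lock at row 7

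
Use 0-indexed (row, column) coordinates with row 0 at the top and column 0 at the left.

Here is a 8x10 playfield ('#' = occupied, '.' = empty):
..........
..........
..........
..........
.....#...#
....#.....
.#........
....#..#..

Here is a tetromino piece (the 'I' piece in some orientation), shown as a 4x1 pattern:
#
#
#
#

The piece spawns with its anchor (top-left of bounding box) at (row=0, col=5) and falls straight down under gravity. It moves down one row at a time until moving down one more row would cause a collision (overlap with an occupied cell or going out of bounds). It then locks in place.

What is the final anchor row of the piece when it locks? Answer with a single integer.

Answer: 0

Derivation:
Spawn at (row=0, col=5). Try each row:
  row 0: fits
  row 1: blocked -> lock at row 0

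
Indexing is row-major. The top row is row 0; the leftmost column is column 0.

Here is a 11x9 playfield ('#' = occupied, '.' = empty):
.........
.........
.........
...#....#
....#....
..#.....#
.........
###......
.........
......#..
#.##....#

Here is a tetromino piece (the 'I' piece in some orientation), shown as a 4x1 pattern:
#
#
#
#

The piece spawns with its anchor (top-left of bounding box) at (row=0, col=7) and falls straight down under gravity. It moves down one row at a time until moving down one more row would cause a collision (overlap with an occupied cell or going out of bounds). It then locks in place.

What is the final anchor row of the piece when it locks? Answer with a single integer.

Answer: 7

Derivation:
Spawn at (row=0, col=7). Try each row:
  row 0: fits
  row 1: fits
  row 2: fits
  row 3: fits
  row 4: fits
  row 5: fits
  row 6: fits
  row 7: fits
  row 8: blocked -> lock at row 7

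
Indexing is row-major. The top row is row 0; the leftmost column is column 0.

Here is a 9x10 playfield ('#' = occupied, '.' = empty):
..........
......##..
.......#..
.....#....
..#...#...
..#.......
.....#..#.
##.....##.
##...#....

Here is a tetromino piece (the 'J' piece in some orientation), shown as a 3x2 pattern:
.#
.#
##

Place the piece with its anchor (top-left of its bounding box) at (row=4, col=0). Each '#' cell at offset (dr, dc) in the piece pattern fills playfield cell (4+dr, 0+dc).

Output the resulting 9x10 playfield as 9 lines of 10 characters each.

Answer: ..........
......##..
.......#..
.....#....
.##...#...
.##.......
##...#..#.
##.....##.
##...#....

Derivation:
Fill (4+0,0+1) = (4,1)
Fill (4+1,0+1) = (5,1)
Fill (4+2,0+0) = (6,0)
Fill (4+2,0+1) = (6,1)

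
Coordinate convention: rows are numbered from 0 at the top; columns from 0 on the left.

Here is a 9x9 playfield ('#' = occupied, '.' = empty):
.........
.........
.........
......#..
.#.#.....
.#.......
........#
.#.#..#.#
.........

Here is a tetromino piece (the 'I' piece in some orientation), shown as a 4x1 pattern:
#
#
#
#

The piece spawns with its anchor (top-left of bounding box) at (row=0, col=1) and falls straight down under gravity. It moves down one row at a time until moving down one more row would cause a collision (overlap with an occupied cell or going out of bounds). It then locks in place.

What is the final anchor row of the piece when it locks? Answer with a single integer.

Spawn at (row=0, col=1). Try each row:
  row 0: fits
  row 1: blocked -> lock at row 0

Answer: 0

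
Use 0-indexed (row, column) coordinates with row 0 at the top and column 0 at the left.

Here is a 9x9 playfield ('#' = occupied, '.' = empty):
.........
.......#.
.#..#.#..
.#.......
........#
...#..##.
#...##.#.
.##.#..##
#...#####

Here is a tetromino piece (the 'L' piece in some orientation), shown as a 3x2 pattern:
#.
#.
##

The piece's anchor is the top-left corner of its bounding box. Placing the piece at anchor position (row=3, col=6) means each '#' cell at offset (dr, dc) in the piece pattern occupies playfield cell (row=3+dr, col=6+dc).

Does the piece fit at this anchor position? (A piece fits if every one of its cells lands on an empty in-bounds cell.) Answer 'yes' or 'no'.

Check each piece cell at anchor (3, 6):
  offset (0,0) -> (3,6): empty -> OK
  offset (1,0) -> (4,6): empty -> OK
  offset (2,0) -> (5,6): occupied ('#') -> FAIL
  offset (2,1) -> (5,7): occupied ('#') -> FAIL
All cells valid: no

Answer: no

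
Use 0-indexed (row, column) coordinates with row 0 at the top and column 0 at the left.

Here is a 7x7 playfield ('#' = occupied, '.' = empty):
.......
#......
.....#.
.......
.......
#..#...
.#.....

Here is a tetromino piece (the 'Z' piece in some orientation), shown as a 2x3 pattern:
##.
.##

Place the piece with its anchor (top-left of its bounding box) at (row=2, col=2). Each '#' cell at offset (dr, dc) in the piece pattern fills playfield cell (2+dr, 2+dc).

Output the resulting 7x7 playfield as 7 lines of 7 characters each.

Fill (2+0,2+0) = (2,2)
Fill (2+0,2+1) = (2,3)
Fill (2+1,2+1) = (3,3)
Fill (2+1,2+2) = (3,4)

Answer: .......
#......
..##.#.
...##..
.......
#..#...
.#.....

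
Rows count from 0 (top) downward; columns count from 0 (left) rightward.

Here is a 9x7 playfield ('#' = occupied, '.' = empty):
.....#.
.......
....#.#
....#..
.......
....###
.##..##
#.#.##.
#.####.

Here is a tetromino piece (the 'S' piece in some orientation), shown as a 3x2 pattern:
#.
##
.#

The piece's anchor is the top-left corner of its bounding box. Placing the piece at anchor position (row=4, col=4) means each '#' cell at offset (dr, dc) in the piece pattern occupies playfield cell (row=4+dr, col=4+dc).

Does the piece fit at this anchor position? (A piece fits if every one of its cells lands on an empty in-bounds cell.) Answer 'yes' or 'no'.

Answer: no

Derivation:
Check each piece cell at anchor (4, 4):
  offset (0,0) -> (4,4): empty -> OK
  offset (1,0) -> (5,4): occupied ('#') -> FAIL
  offset (1,1) -> (5,5): occupied ('#') -> FAIL
  offset (2,1) -> (6,5): occupied ('#') -> FAIL
All cells valid: no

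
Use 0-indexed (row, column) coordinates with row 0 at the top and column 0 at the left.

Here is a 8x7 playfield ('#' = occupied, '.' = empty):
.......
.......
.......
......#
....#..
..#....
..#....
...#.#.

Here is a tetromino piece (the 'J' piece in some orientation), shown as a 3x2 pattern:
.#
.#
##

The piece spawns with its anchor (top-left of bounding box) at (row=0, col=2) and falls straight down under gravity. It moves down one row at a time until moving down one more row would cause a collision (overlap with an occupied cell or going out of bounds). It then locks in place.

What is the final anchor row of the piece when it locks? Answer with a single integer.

Answer: 2

Derivation:
Spawn at (row=0, col=2). Try each row:
  row 0: fits
  row 1: fits
  row 2: fits
  row 3: blocked -> lock at row 2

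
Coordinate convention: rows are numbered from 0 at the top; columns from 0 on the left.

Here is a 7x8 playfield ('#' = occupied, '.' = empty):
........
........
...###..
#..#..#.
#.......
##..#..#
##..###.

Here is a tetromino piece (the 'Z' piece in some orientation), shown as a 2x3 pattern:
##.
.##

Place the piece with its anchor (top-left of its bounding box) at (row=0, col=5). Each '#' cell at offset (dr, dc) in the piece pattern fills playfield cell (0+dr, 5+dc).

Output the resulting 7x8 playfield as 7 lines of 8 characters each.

Answer: .....##.
......##
...###..
#..#..#.
#.......
##..#..#
##..###.

Derivation:
Fill (0+0,5+0) = (0,5)
Fill (0+0,5+1) = (0,6)
Fill (0+1,5+1) = (1,6)
Fill (0+1,5+2) = (1,7)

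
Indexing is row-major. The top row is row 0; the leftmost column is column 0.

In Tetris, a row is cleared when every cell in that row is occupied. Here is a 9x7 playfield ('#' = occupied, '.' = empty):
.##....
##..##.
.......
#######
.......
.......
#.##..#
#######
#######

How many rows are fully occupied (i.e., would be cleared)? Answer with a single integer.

Answer: 3

Derivation:
Check each row:
  row 0: 5 empty cells -> not full
  row 1: 3 empty cells -> not full
  row 2: 7 empty cells -> not full
  row 3: 0 empty cells -> FULL (clear)
  row 4: 7 empty cells -> not full
  row 5: 7 empty cells -> not full
  row 6: 3 empty cells -> not full
  row 7: 0 empty cells -> FULL (clear)
  row 8: 0 empty cells -> FULL (clear)
Total rows cleared: 3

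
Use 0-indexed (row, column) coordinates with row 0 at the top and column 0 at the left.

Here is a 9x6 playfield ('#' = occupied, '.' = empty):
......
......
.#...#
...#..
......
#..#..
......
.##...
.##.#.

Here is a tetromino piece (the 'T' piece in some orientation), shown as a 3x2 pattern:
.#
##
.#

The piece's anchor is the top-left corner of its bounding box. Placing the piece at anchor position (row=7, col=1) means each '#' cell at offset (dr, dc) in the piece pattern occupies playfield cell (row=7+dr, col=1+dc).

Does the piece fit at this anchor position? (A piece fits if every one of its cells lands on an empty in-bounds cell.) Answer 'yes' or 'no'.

Answer: no

Derivation:
Check each piece cell at anchor (7, 1):
  offset (0,1) -> (7,2): occupied ('#') -> FAIL
  offset (1,0) -> (8,1): occupied ('#') -> FAIL
  offset (1,1) -> (8,2): occupied ('#') -> FAIL
  offset (2,1) -> (9,2): out of bounds -> FAIL
All cells valid: no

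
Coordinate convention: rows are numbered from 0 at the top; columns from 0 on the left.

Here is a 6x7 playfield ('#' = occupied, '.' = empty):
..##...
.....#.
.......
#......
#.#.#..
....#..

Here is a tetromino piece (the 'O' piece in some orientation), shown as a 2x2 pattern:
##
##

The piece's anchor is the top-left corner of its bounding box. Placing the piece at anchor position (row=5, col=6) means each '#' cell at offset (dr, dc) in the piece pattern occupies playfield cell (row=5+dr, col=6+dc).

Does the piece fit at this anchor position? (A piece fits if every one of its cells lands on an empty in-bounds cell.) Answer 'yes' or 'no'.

Check each piece cell at anchor (5, 6):
  offset (0,0) -> (5,6): empty -> OK
  offset (0,1) -> (5,7): out of bounds -> FAIL
  offset (1,0) -> (6,6): out of bounds -> FAIL
  offset (1,1) -> (6,7): out of bounds -> FAIL
All cells valid: no

Answer: no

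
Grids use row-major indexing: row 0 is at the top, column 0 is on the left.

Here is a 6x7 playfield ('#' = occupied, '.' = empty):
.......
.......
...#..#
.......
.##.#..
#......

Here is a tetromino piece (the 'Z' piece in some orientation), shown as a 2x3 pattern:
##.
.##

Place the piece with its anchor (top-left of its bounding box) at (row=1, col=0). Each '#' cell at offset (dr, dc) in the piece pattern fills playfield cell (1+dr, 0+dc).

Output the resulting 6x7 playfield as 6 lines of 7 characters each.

Answer: .......
##.....
.###..#
.......
.##.#..
#......

Derivation:
Fill (1+0,0+0) = (1,0)
Fill (1+0,0+1) = (1,1)
Fill (1+1,0+1) = (2,1)
Fill (1+1,0+2) = (2,2)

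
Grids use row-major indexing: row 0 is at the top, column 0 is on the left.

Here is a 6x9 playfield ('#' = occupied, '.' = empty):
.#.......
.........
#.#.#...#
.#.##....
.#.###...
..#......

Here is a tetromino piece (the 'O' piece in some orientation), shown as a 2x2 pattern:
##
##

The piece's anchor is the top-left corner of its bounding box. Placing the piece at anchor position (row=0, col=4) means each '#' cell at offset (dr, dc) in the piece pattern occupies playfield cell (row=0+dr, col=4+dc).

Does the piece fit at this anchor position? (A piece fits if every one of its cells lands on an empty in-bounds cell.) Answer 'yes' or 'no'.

Answer: yes

Derivation:
Check each piece cell at anchor (0, 4):
  offset (0,0) -> (0,4): empty -> OK
  offset (0,1) -> (0,5): empty -> OK
  offset (1,0) -> (1,4): empty -> OK
  offset (1,1) -> (1,5): empty -> OK
All cells valid: yes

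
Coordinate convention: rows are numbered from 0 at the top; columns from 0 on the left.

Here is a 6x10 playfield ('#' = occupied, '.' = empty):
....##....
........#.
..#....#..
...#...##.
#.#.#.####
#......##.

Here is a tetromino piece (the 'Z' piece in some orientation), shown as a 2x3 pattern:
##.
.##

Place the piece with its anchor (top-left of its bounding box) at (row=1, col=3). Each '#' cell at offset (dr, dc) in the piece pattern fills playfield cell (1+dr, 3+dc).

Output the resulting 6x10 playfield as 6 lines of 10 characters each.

Fill (1+0,3+0) = (1,3)
Fill (1+0,3+1) = (1,4)
Fill (1+1,3+1) = (2,4)
Fill (1+1,3+2) = (2,5)

Answer: ....##....
...##...#.
..#.##.#..
...#...##.
#.#.#.####
#......##.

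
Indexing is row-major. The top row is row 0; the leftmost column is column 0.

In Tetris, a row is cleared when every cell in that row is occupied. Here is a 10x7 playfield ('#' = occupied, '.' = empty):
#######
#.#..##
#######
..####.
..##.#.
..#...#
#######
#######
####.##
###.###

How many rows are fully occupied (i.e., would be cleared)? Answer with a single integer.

Answer: 4

Derivation:
Check each row:
  row 0: 0 empty cells -> FULL (clear)
  row 1: 3 empty cells -> not full
  row 2: 0 empty cells -> FULL (clear)
  row 3: 3 empty cells -> not full
  row 4: 4 empty cells -> not full
  row 5: 5 empty cells -> not full
  row 6: 0 empty cells -> FULL (clear)
  row 7: 0 empty cells -> FULL (clear)
  row 8: 1 empty cell -> not full
  row 9: 1 empty cell -> not full
Total rows cleared: 4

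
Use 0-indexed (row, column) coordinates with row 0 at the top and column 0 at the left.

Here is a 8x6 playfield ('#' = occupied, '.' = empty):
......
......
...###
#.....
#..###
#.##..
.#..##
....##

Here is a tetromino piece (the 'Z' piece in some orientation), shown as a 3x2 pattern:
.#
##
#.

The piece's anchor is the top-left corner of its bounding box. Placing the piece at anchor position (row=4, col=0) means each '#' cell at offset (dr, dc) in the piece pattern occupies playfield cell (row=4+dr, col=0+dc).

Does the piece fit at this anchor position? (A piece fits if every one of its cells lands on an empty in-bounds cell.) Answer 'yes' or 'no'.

Check each piece cell at anchor (4, 0):
  offset (0,1) -> (4,1): empty -> OK
  offset (1,0) -> (5,0): occupied ('#') -> FAIL
  offset (1,1) -> (5,1): empty -> OK
  offset (2,0) -> (6,0): empty -> OK
All cells valid: no

Answer: no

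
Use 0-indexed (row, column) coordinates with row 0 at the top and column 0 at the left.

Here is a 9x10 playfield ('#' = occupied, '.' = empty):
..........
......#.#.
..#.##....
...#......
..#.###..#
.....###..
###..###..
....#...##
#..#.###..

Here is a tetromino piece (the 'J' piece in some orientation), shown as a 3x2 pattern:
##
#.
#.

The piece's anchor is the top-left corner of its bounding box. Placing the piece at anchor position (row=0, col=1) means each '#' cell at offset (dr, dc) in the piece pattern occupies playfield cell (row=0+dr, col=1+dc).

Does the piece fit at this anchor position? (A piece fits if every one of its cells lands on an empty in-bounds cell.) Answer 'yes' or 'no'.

Answer: yes

Derivation:
Check each piece cell at anchor (0, 1):
  offset (0,0) -> (0,1): empty -> OK
  offset (0,1) -> (0,2): empty -> OK
  offset (1,0) -> (1,1): empty -> OK
  offset (2,0) -> (2,1): empty -> OK
All cells valid: yes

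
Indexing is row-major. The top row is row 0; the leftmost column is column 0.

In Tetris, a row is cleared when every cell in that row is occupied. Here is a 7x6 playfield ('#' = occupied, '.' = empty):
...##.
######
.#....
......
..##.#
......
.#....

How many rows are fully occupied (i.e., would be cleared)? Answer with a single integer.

Check each row:
  row 0: 4 empty cells -> not full
  row 1: 0 empty cells -> FULL (clear)
  row 2: 5 empty cells -> not full
  row 3: 6 empty cells -> not full
  row 4: 3 empty cells -> not full
  row 5: 6 empty cells -> not full
  row 6: 5 empty cells -> not full
Total rows cleared: 1

Answer: 1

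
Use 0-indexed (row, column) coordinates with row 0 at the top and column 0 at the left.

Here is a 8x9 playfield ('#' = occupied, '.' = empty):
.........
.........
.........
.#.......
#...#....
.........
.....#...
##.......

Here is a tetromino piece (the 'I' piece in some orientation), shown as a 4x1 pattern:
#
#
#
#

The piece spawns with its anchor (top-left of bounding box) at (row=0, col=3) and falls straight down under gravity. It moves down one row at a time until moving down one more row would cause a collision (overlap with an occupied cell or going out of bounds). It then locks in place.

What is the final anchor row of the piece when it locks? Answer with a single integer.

Answer: 4

Derivation:
Spawn at (row=0, col=3). Try each row:
  row 0: fits
  row 1: fits
  row 2: fits
  row 3: fits
  row 4: fits
  row 5: blocked -> lock at row 4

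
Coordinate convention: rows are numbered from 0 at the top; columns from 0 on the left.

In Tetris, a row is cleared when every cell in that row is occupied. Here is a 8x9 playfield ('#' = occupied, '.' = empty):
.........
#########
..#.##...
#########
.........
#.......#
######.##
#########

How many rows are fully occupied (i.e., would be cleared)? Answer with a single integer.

Answer: 3

Derivation:
Check each row:
  row 0: 9 empty cells -> not full
  row 1: 0 empty cells -> FULL (clear)
  row 2: 6 empty cells -> not full
  row 3: 0 empty cells -> FULL (clear)
  row 4: 9 empty cells -> not full
  row 5: 7 empty cells -> not full
  row 6: 1 empty cell -> not full
  row 7: 0 empty cells -> FULL (clear)
Total rows cleared: 3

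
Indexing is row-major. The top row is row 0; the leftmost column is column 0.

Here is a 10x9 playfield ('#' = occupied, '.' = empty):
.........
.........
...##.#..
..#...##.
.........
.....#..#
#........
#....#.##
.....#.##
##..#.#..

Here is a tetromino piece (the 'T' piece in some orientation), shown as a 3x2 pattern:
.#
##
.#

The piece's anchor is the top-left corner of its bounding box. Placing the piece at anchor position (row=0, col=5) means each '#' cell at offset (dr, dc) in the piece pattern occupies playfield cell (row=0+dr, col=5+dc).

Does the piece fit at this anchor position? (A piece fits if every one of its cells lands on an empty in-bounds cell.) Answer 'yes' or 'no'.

Check each piece cell at anchor (0, 5):
  offset (0,1) -> (0,6): empty -> OK
  offset (1,0) -> (1,5): empty -> OK
  offset (1,1) -> (1,6): empty -> OK
  offset (2,1) -> (2,6): occupied ('#') -> FAIL
All cells valid: no

Answer: no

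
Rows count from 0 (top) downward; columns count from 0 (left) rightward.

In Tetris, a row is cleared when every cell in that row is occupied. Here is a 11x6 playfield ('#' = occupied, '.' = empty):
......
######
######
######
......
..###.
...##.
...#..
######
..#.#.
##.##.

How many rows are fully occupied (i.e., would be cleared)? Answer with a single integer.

Answer: 4

Derivation:
Check each row:
  row 0: 6 empty cells -> not full
  row 1: 0 empty cells -> FULL (clear)
  row 2: 0 empty cells -> FULL (clear)
  row 3: 0 empty cells -> FULL (clear)
  row 4: 6 empty cells -> not full
  row 5: 3 empty cells -> not full
  row 6: 4 empty cells -> not full
  row 7: 5 empty cells -> not full
  row 8: 0 empty cells -> FULL (clear)
  row 9: 4 empty cells -> not full
  row 10: 2 empty cells -> not full
Total rows cleared: 4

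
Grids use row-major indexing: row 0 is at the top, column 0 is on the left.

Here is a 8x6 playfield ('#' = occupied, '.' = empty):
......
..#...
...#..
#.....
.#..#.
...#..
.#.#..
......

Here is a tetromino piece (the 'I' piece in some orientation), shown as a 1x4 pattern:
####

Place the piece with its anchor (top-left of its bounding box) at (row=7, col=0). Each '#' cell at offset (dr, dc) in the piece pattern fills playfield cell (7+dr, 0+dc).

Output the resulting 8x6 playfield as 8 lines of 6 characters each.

Answer: ......
..#...
...#..
#.....
.#..#.
...#..
.#.#..
####..

Derivation:
Fill (7+0,0+0) = (7,0)
Fill (7+0,0+1) = (7,1)
Fill (7+0,0+2) = (7,2)
Fill (7+0,0+3) = (7,3)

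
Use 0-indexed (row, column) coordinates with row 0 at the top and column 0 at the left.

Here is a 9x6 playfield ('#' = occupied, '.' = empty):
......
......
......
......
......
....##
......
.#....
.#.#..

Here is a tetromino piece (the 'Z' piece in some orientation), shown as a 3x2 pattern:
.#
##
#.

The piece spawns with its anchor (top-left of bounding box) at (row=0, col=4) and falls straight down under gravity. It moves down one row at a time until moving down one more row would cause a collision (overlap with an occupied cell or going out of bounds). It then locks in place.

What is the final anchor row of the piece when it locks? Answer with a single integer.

Spawn at (row=0, col=4). Try each row:
  row 0: fits
  row 1: fits
  row 2: fits
  row 3: blocked -> lock at row 2

Answer: 2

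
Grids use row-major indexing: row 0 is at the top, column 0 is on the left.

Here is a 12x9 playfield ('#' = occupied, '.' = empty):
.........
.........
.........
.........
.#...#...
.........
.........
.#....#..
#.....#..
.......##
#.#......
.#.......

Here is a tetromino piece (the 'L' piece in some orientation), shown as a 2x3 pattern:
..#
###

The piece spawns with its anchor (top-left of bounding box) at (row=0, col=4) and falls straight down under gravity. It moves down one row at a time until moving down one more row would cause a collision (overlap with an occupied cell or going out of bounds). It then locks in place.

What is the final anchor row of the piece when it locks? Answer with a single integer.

Answer: 2

Derivation:
Spawn at (row=0, col=4). Try each row:
  row 0: fits
  row 1: fits
  row 2: fits
  row 3: blocked -> lock at row 2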